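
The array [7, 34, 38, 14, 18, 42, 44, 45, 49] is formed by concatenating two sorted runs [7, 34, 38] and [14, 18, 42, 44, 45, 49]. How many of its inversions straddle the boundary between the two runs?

4

For each element r of the right run, count left-run elements greater than r:
r = 14: 34, 38 → 2
r = 18: 34, 38 → 2
r = 42: none → 0
r = 44: none → 0
r = 45: none → 0
r = 49: none → 0
Cross-inversions: 2 + 2 + 0 + 0 + 0 + 0 = 4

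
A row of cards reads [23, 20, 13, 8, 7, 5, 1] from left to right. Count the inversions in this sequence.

Out-of-order pairs: 21

Element-by-element contributions:
23 → 20, 13, 8, 7, 5, 1 → 6
20 → 13, 8, 7, 5, 1 → 5
13 → 8, 7, 5, 1 → 4
8 → 7, 5, 1 → 3
7 → 5, 1 → 2
5 → 1 → 1
1 → none → 0
Sum: 6 + 5 + 4 + 3 + 2 + 1 + 0 = 21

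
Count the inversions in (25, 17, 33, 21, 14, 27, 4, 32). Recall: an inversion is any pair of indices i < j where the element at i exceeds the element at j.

Sweep left to right; for each value list the smaller values that follow it:
25 → 17, 21, 14, 4 → 4
17 → 14, 4 → 2
33 → 21, 14, 27, 4, 32 → 5
21 → 14, 4 → 2
14 → 4 → 1
27 → 4 → 1
4 → none → 0
32 → none → 0
Sum: 4 + 2 + 5 + 2 + 1 + 1 + 0 + 0 = 15

15 inversions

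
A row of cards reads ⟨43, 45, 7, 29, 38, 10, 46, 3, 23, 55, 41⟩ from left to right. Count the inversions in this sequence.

26

Count, for each position, how many later elements it exceeds:
43: 7
45: 7
7: 1
29: 3
38: 3
10: 1
46: 3
3: 0
23: 0
55: 1
41: 0
Sum: 7 + 7 + 1 + 3 + 3 + 1 + 3 + 0 + 0 + 1 + 0 = 26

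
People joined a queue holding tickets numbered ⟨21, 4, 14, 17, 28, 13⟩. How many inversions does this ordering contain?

Inversion pairs (indices are 1-based):
(1,2): 21 > 4
(1,3): 21 > 14
(1,4): 21 > 17
(1,6): 21 > 13
(3,6): 14 > 13
(4,6): 17 > 13
(5,6): 28 > 13
That's 7 pairs.

There are 7 inversions.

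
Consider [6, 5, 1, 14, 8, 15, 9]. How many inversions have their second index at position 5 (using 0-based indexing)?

0

The element at index 5 is 15.
Elements before it: 6, 5, 1, 14, 8
None of them are larger than 15.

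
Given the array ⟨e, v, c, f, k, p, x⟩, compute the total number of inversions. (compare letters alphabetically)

Element-by-element contributions:
e: 1
v: 4
c: 0
f: 0
k: 0
p: 0
x: 0
Sum: 1 + 4 + 0 + 0 + 0 + 0 + 0 = 5

5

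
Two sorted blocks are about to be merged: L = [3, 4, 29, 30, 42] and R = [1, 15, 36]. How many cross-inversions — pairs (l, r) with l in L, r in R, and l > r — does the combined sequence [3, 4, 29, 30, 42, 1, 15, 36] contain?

Cross-inversions: 9

For each element r of the right run, count left-run elements greater than r:
r = 1: 3, 4, 29, 30, 42 → 5
r = 15: 29, 30, 42 → 3
r = 36: 42 → 1
Cross-inversions: 5 + 3 + 1 = 9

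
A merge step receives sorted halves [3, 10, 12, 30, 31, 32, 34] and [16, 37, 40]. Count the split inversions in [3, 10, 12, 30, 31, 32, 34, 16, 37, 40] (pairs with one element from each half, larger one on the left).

Count, for every r in R, how many entries of L exceed r:
r = 16: 30, 31, 32, 34 → 4
r = 37: none → 0
r = 40: none → 0
Cross-inversions: 4 + 0 + 0 = 4

4 cross-inversions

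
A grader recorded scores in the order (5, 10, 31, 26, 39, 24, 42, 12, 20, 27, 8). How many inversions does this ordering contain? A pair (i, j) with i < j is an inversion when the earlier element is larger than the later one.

Count, for each position, how many later elements it exceeds:
5 → none → 0
10 → 8 → 1
31 → 26, 24, 12, 20, 27, 8 → 6
26 → 24, 12, 20, 8 → 4
39 → 24, 12, 20, 27, 8 → 5
24 → 12, 20, 8 → 3
42 → 12, 20, 27, 8 → 4
12 → 8 → 1
20 → 8 → 1
27 → 8 → 1
8 → none → 0
Sum: 0 + 1 + 6 + 4 + 5 + 3 + 4 + 1 + 1 + 1 + 0 = 26

Out-of-order pairs: 26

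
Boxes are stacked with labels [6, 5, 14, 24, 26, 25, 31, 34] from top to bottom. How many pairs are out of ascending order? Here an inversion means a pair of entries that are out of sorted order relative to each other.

Sweep left to right; for each value list the smaller values that follow it:
6 → 5 → 1
5 → none → 0
14 → none → 0
24 → none → 0
26 → 25 → 1
25 → none → 0
31 → none → 0
34 → none → 0
Sum: 1 + 0 + 0 + 0 + 1 + 0 + 0 + 0 = 2

There are 2 inversions.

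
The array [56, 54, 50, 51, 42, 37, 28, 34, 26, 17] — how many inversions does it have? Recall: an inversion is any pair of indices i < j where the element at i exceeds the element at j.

Count, for each position, how many later elements it exceeds:
56: 9
54: 8
50: 6
51: 6
42: 5
37: 4
28: 2
34: 2
26: 1
17: 0
Sum: 9 + 8 + 6 + 6 + 5 + 4 + 2 + 2 + 1 + 0 = 43

43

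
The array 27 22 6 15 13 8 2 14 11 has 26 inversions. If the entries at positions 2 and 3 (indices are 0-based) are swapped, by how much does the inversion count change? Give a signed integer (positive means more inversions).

+1

Positions 2 and 3 hold 6 and 15; after swapping, the array is [27, 22, 15, 6, 13, 8, 2, 14, 11].
For each element, count later entries that are smaller:
27: 8
22: 7
15: 6
6: 1
13: 3
8: 1
2: 0
14: 1
11: 0
Sum: 8 + 7 + 6 + 1 + 3 + 1 + 0 + 1 + 0 = 27
Change: 27 − 26 = +1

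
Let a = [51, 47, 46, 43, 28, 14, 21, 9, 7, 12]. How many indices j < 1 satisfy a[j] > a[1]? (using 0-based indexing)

The element at index 1 is 47.
Elements before it: 51
Those larger than 47: 51

1 such element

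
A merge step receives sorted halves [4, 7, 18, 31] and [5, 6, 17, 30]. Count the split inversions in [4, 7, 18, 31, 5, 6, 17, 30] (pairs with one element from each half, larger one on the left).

Count, for every r in R, how many entries of L exceed r:
r = 5: 7, 18, 31 → 3
r = 6: 7, 18, 31 → 3
r = 17: 18, 31 → 2
r = 30: 31 → 1
Cross-inversions: 3 + 3 + 2 + 1 = 9

There are 9 split inversions.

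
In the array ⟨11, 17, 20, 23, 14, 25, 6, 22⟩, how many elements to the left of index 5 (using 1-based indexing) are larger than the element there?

3

The element at index 5 is 14.
Elements before it: 11, 17, 20, 23
Those larger than 14: 17, 20, 23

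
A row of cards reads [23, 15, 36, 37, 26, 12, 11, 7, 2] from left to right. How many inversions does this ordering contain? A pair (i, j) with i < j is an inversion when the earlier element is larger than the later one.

29

Sweep left to right; for each value list the smaller values that follow it:
23 → 15, 12, 11, 7, 2 → 5
15 → 12, 11, 7, 2 → 4
36 → 26, 12, 11, 7, 2 → 5
37 → 26, 12, 11, 7, 2 → 5
26 → 12, 11, 7, 2 → 4
12 → 11, 7, 2 → 3
11 → 7, 2 → 2
7 → 2 → 1
2 → none → 0
Sum: 5 + 4 + 5 + 5 + 4 + 3 + 2 + 1 + 0 = 29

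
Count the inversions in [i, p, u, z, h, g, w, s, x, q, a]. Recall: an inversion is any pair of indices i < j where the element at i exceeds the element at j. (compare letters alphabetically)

29 out-of-order pairs

Element-by-element contributions:
i: 3
p: 3
u: 5
z: 7
h: 2
g: 1
w: 3
s: 2
x: 2
q: 1
a: 0
Sum: 3 + 3 + 5 + 7 + 2 + 1 + 3 + 2 + 2 + 1 + 0 = 29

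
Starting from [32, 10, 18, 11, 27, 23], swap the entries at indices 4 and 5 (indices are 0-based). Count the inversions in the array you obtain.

There are 6 inversions.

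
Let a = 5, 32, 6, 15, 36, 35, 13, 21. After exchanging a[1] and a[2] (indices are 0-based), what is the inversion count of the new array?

Positions 1 and 2 hold 32 and 6; after swapping, the array is [5, 6, 32, 15, 36, 35, 13, 21].
For each element, count later entries that are smaller:
5: 0
6: 0
32: 3
15: 1
36: 3
35: 2
13: 0
21: 0
Sum: 0 + 0 + 3 + 1 + 3 + 2 + 0 + 0 = 9

9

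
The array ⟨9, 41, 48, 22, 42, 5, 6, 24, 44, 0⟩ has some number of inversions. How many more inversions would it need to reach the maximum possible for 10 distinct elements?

19

Maximum inversions for 10 distinct elements is C(10, 2) = 10·9/2 = 45.
Current inversions — for each element, count later smaller elements:
9: 3
41: 5
48: 7
22: 3
42: 4
5: 1
6: 1
24: 1
44: 1
0: 0
Current total: 3 + 5 + 7 + 3 + 4 + 1 + 1 + 1 + 1 + 0 = 26
Shortfall: 45 − 26 = 19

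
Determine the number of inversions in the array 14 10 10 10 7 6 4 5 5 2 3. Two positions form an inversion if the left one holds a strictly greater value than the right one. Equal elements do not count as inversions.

48 out-of-order pairs

Count, for each position, how many later elements it exceeds:
14 → 10, 10, 10, 7, 6, 4, 5, 5, 2, 3 → 10
10 → 7, 6, 4, 5, 5, 2, 3 → 7
10 → 7, 6, 4, 5, 5, 2, 3 → 7
10 → 7, 6, 4, 5, 5, 2, 3 → 7
7 → 6, 4, 5, 5, 2, 3 → 6
6 → 4, 5, 5, 2, 3 → 5
4 → 2, 3 → 2
5 → 2, 3 → 2
5 → 2, 3 → 2
2 → none → 0
3 → none → 0
Sum: 10 + 7 + 7 + 7 + 6 + 5 + 2 + 2 + 2 + 0 + 0 = 48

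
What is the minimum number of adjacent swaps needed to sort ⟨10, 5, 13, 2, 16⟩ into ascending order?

4

Minimum adjacent swaps = number of inversions (each swap of adjacent out-of-order elements removes one inversion and no swap can remove more).
Count inversions — for each element, later elements that are smaller:
10: 5, 2 → 2
5: 2 → 1
13: 2 → 1
2: none → 0
16: none → 0
Total inversions: 2 + 1 + 1 + 0 + 0 = 4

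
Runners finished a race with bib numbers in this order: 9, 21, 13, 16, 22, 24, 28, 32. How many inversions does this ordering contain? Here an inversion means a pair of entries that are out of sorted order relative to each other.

2 inversions

Element-by-element contributions:
9: 0
21: 2
13: 0
16: 0
22: 0
24: 0
28: 0
32: 0
Sum: 0 + 2 + 0 + 0 + 0 + 0 + 0 + 0 = 2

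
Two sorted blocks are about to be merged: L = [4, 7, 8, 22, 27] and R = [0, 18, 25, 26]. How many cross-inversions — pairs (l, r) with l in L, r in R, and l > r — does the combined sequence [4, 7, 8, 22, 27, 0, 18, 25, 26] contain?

Split inversions: 9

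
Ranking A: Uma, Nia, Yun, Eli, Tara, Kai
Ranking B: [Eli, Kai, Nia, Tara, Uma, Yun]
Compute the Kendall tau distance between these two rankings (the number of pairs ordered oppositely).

10

Assign each item its position (1..6) in the first ordering, then rewrite the second ordering as that position sequence:
positions: Uma→1, Nia→2, Yun→3, Eli→4, Tara→5, Kai→6
second ordering as positions: [4, 6, 2, 5, 1, 3]
Discordant pairs = inversions in this position sequence.
4: 2, 1, 3 → 3
6: 2, 5, 1, 3 → 4
2: 1 → 1
5: 1, 3 → 2
1: 0
3: 0
Total: 3 + 4 + 1 + 2 + 0 + 0 = 10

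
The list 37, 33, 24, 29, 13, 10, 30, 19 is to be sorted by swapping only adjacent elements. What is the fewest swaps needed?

21

Each adjacent swap fixes exactly one inversion, so the minimum swap count equals the number of inversions.
Count inversions — for each element, later elements that are smaller:
37: 33, 24, 29, 13, 10, 30, 19 → 7
33: 24, 29, 13, 10, 30, 19 → 6
24: 13, 10, 19 → 3
29: 13, 10, 19 → 3
13: 10 → 1
10: none → 0
30: 19 → 1
19: none → 0
Total inversions: 7 + 6 + 3 + 3 + 1 + 0 + 1 + 0 = 21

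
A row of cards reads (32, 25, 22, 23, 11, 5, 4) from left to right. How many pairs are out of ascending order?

Sweep left to right; for each value list the smaller values that follow it:
32 → 25, 22, 23, 11, 5, 4 → 6
25 → 22, 23, 11, 5, 4 → 5
22 → 11, 5, 4 → 3
23 → 11, 5, 4 → 3
11 → 5, 4 → 2
5 → 4 → 1
4 → none → 0
Sum: 6 + 5 + 3 + 3 + 2 + 1 + 0 = 20

Inversions: 20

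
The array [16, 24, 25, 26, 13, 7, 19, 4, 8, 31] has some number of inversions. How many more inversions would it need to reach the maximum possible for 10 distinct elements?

Maximum inversions for 10 distinct elements is C(10, 2) = 10·9/2 = 45.
Current inversions — for each element, count later smaller elements:
16: 4
24: 5
25: 5
26: 5
13: 3
7: 1
19: 2
4: 0
8: 0
31: 0
Current total: 4 + 5 + 5 + 5 + 3 + 1 + 2 + 0 + 0 + 0 = 25
Shortfall: 45 − 25 = 20

20 inversions short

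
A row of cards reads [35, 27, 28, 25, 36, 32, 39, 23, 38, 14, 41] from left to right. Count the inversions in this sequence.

For each element, count later entries that are smaller:
35 → 27, 28, 25, 32, 23, 14 → 6
27 → 25, 23, 14 → 3
28 → 25, 23, 14 → 3
25 → 23, 14 → 2
36 → 32, 23, 14 → 3
32 → 23, 14 → 2
39 → 23, 38, 14 → 3
23 → 14 → 1
38 → 14 → 1
14 → none → 0
41 → none → 0
Sum: 6 + 3 + 3 + 2 + 3 + 2 + 3 + 1 + 1 + 0 + 0 = 24

24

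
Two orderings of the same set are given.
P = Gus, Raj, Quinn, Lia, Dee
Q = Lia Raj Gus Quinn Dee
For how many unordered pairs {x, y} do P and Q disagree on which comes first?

Assign each item its position (1..5) in the first ordering, then rewrite the second ordering as that position sequence:
positions: Gus→1, Raj→2, Quinn→3, Lia→4, Dee→5
second ordering as positions: [4, 2, 1, 3, 5]
Discordant pairs = inversions in this position sequence.
4: 2, 1, 3 → 3
2: 1 → 1
1: 0
3: 0
5: 0
Total: 3 + 1 + 0 + 0 + 0 = 4

Disagreeing pairs: 4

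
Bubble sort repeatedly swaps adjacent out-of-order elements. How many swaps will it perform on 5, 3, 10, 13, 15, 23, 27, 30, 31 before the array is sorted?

Each adjacent swap fixes exactly one inversion, so the minimum swap count equals the number of inversions.
Count inversions — for each element, later elements that are smaller:
5: 3 → 1
3: none → 0
10: none → 0
13: none → 0
15: none → 0
23: none → 0
27: none → 0
30: none → 0
31: none → 0
Total inversions: 1 + 0 + 0 + 0 + 0 + 0 + 0 + 0 + 0 = 1

Swaps: 1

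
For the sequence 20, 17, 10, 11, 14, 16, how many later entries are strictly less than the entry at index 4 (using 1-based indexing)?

0

The element at index 4 is 11.
Elements after it: 14, 16
None of them are smaller than 11.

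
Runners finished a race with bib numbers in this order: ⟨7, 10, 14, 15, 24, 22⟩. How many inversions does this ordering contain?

Out-of-order index pairs (1-indexed):
(5,6): 24 > 22
That's 1 pair.

1 out-of-order pair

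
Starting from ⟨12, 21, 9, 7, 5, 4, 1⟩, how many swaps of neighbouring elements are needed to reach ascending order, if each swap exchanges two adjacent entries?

20 adjacent swaps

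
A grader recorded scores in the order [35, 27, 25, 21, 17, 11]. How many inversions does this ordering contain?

15 inversions

For each element, count later entries that are smaller:
35 → 27, 25, 21, 17, 11 → 5
27 → 25, 21, 17, 11 → 4
25 → 21, 17, 11 → 3
21 → 17, 11 → 2
17 → 11 → 1
11 → none → 0
Sum: 5 + 4 + 3 + 2 + 1 + 0 = 15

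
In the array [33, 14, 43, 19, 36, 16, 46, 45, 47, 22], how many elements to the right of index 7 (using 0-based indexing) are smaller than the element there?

The element at index 7 is 45.
Elements after it: 47, 22
Those smaller than 45: 22

1 such element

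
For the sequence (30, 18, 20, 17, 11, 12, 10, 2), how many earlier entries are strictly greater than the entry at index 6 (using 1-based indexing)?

4

The element at index 6 is 12.
Elements before it: 30, 18, 20, 17, 11
Those larger than 12: 30, 18, 20, 17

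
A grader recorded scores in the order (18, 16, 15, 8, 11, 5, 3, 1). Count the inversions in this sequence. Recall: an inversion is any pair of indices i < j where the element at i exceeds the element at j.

Sweep left to right; for each value list the smaller values that follow it:
18 → 16, 15, 8, 11, 5, 3, 1 → 7
16 → 15, 8, 11, 5, 3, 1 → 6
15 → 8, 11, 5, 3, 1 → 5
8 → 5, 3, 1 → 3
11 → 5, 3, 1 → 3
5 → 3, 1 → 2
3 → 1 → 1
1 → none → 0
Sum: 7 + 6 + 5 + 3 + 3 + 2 + 1 + 0 = 27

27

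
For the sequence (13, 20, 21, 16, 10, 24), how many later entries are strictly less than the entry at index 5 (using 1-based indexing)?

The element at index 5 is 10.
Elements after it: 24
None of them are smaller than 10.

0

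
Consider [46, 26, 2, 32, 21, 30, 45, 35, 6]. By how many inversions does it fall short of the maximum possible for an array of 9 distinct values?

Maximum inversions for 9 distinct elements is C(9, 2) = 9·8/2 = 36.
Current inversions — for each element, count later smaller elements:
46: 8
26: 3
2: 0
32: 3
21: 1
30: 1
45: 2
35: 1
6: 0
Current total: 8 + 3 + 0 + 3 + 1 + 1 + 2 + 1 + 0 = 19
Shortfall: 36 − 19 = 17

17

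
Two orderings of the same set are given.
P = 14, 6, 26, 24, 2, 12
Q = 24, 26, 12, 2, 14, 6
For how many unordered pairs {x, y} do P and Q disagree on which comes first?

10

Assign each item its position (1..6) in the first ordering, then rewrite the second ordering as that position sequence:
positions: 14→1, 6→2, 26→3, 24→4, 2→5, 12→6
second ordering as positions: [4, 3, 6, 5, 1, 2]
Discordant pairs = inversions in this position sequence.
4: 3, 1, 2 → 3
3: 1, 2 → 2
6: 5, 1, 2 → 3
5: 1, 2 → 2
1: 0
2: 0
Total: 3 + 2 + 3 + 2 + 0 + 0 = 10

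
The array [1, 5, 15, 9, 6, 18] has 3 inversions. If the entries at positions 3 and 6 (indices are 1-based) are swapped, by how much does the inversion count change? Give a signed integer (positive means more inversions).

+1

Positions 3 and 6 hold 15 and 18; after swapping, the array is [1, 5, 18, 9, 6, 15].
Sweep left to right; for each value list the smaller values that follow it:
1 → none → 0
5 → none → 0
18 → 9, 6, 15 → 3
9 → 6 → 1
6 → none → 0
15 → none → 0
Sum: 0 + 0 + 3 + 1 + 0 + 0 = 4
Change: 4 − 3 = +1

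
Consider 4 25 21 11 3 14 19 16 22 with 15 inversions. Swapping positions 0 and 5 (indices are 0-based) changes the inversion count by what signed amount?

Positions 0 and 5 hold 4 and 14; after swapping, the array is [14, 25, 21, 11, 3, 4, 19, 16, 22].
Sweep left to right; for each value list the smaller values that follow it:
14: 3
25: 7
21: 5
11: 2
3: 0
4: 0
19: 1
16: 0
22: 0
Sum: 3 + 7 + 5 + 2 + 0 + 0 + 1 + 0 + 0 = 18
Change: 18 − 15 = +3

+3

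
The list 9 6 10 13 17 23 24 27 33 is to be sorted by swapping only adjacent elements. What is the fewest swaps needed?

Each adjacent swap fixes exactly one inversion, so the minimum swap count equals the number of inversions.
Count inversions — for each element, later elements that are smaller:
9: 6 → 1
6: none → 0
10: none → 0
13: none → 0
17: none → 0
23: none → 0
24: none → 0
27: none → 0
33: none → 0
Total inversions: 1 + 0 + 0 + 0 + 0 + 0 + 0 + 0 + 0 = 1

1 adjacent swap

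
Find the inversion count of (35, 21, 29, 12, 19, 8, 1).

Element-by-element contributions:
35: 6
21: 4
29: 4
12: 2
19: 2
8: 1
1: 0
Sum: 6 + 4 + 4 + 2 + 2 + 1 + 0 = 19

19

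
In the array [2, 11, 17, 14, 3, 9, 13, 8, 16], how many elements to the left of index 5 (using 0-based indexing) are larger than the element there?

3 such elements

The element at index 5 is 9.
Elements before it: 2, 11, 17, 14, 3
Those larger than 9: 11, 17, 14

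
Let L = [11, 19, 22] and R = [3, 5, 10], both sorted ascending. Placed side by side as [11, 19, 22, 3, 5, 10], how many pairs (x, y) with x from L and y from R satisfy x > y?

9

For each element r of the right run, count left-run elements greater than r:
r = 3: 11, 19, 22 → 3
r = 5: 11, 19, 22 → 3
r = 10: 11, 19, 22 → 3
Cross-inversions: 3 + 3 + 3 = 9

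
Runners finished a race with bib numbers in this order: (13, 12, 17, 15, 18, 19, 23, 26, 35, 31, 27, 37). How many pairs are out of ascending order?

Inversions: 5

Count, for each position, how many later elements it exceeds:
13 → 12 → 1
12 → none → 0
17 → 15 → 1
15 → none → 0
18 → none → 0
19 → none → 0
23 → none → 0
26 → none → 0
35 → 31, 27 → 2
31 → 27 → 1
27 → none → 0
37 → none → 0
Sum: 1 + 0 + 1 + 0 + 0 + 0 + 0 + 0 + 2 + 1 + 0 + 0 = 5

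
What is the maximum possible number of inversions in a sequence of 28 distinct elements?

378 inversions

The maximum occurs when the array is in strictly decreasing order: every one of the C(28, 2) pairs is inverted.
C(28, 2) = 28·27/2 = 378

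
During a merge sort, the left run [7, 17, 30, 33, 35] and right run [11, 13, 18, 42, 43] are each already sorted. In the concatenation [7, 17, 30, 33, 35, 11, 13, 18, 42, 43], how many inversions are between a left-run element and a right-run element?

Take each right-half value and tally the left-half values above it:
r = 11: 17, 30, 33, 35 → 4
r = 13: 17, 30, 33, 35 → 4
r = 18: 30, 33, 35 → 3
r = 42: none → 0
r = 43: none → 0
Cross-inversions: 4 + 4 + 3 + 0 + 0 = 11

Cross-inversions: 11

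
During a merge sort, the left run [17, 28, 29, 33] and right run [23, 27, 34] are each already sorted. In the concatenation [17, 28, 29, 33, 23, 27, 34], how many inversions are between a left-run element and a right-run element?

Take each right-half value and tally the left-half values above it:
r = 23: 28, 29, 33 → 3
r = 27: 28, 29, 33 → 3
r = 34: none → 0
Cross-inversions: 3 + 3 + 0 = 6

6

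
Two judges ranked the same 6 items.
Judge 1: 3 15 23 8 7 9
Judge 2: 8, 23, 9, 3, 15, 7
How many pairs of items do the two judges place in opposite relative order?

Assign each item its position (1..6) in the first ordering, then rewrite the second ordering as that position sequence:
positions: 3→1, 15→2, 23→3, 8→4, 7→5, 9→6
second ordering as positions: [4, 3, 6, 1, 2, 5]
Discordant pairs = inversions in this position sequence.
4: 3, 1, 2 → 3
3: 1, 2 → 2
6: 1, 2, 5 → 3
1: 0
2: 0
5: 0
Total: 3 + 2 + 3 + 0 + 0 + 0 = 8

8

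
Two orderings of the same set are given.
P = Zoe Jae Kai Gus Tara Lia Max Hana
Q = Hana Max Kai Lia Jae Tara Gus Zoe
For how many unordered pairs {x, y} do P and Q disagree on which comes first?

23

Assign each item its position (1..8) in the first ordering, then rewrite the second ordering as that position sequence:
positions: Zoe→1, Jae→2, Kai→3, Gus→4, Tara→5, Lia→6, Max→7, Hana→8
second ordering as positions: [8, 7, 3, 6, 2, 5, 4, 1]
Discordant pairs = inversions in this position sequence.
8: 7, 3, 6, 2, 5, 4, 1 → 7
7: 3, 6, 2, 5, 4, 1 → 6
3: 2, 1 → 2
6: 2, 5, 4, 1 → 4
2: 1 → 1
5: 4, 1 → 2
4: 1 → 1
1: 0
Total: 7 + 6 + 2 + 4 + 1 + 2 + 1 + 0 = 23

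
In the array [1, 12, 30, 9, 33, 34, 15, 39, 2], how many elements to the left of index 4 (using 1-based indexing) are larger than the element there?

2

The element at index 4 is 9.
Elements before it: 1, 12, 30
Those larger than 9: 12, 30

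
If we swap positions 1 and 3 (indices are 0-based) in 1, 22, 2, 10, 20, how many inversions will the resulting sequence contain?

Positions 1 and 3 hold 22 and 10; after swapping, the array is [1, 10, 2, 22, 20].
Sweep left to right; for each value list the smaller values that follow it:
1: 0
10: 1
2: 0
22: 1
20: 0
Sum: 0 + 1 + 0 + 1 + 0 = 2

2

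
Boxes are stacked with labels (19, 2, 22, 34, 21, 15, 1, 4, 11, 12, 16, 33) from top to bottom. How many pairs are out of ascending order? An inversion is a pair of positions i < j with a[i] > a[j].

There are 33 out-of-order pairs.

For each element, count later entries that are smaller:
19 → 2, 15, 1, 4, 11, 12, 16 → 7
2 → 1 → 1
22 → 21, 15, 1, 4, 11, 12, 16 → 7
34 → 21, 15, 1, 4, 11, 12, 16, 33 → 8
21 → 15, 1, 4, 11, 12, 16 → 6
15 → 1, 4, 11, 12 → 4
1 → none → 0
4 → none → 0
11 → none → 0
12 → none → 0
16 → none → 0
33 → none → 0
Sum: 7 + 1 + 7 + 8 + 6 + 4 + 0 + 0 + 0 + 0 + 0 + 0 = 33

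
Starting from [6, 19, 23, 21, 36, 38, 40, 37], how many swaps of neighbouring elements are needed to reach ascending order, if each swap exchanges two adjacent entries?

Each adjacent swap fixes exactly one inversion, so the minimum swap count equals the number of inversions.
Count inversions — for each element, later elements that are smaller:
6: none → 0
19: none → 0
23: 21 → 1
21: none → 0
36: none → 0
38: 37 → 1
40: 37 → 1
37: none → 0
Total inversions: 0 + 0 + 1 + 0 + 0 + 1 + 1 + 0 = 3

3 swaps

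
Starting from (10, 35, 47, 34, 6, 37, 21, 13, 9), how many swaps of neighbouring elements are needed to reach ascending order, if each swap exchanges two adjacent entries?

Minimum adjacent swaps = number of inversions (each swap of adjacent out-of-order elements removes one inversion and no swap can remove more).
Count inversions — for each element, later elements that are smaller:
10: 6, 9 → 2
35: 34, 6, 21, 13, 9 → 5
47: 34, 6, 37, 21, 13, 9 → 6
34: 6, 21, 13, 9 → 4
6: none → 0
37: 21, 13, 9 → 3
21: 13, 9 → 2
13: 9 → 1
9: none → 0
Total inversions: 2 + 5 + 6 + 4 + 0 + 3 + 2 + 1 + 0 = 23

23 swaps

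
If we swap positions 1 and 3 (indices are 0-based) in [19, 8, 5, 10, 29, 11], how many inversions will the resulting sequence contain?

Inversions: 7

Positions 1 and 3 hold 8 and 10; after swapping, the array is [19, 10, 5, 8, 29, 11].
Element-by-element contributions:
19 → 10, 5, 8, 11 → 4
10 → 5, 8 → 2
5 → none → 0
8 → none → 0
29 → 11 → 1
11 → none → 0
Sum: 4 + 2 + 0 + 0 + 1 + 0 = 7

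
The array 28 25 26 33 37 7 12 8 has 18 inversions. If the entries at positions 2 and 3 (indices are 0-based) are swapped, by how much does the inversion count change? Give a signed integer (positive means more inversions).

+1

Positions 2 and 3 hold 26 and 33; after swapping, the array is [28, 25, 33, 26, 37, 7, 12, 8].
Count, for each position, how many later elements it exceeds:
28: 5
25: 3
33: 4
26: 3
37: 3
7: 0
12: 1
8: 0
Sum: 5 + 3 + 4 + 3 + 3 + 0 + 1 + 0 = 19
Change: 19 − 18 = +1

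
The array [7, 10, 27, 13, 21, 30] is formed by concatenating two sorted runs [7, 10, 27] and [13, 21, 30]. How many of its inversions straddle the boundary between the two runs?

2

Take each right-half value and tally the left-half values above it:
r = 13: 27 → 1
r = 21: 27 → 1
r = 30: none → 0
Cross-inversions: 1 + 1 + 0 = 2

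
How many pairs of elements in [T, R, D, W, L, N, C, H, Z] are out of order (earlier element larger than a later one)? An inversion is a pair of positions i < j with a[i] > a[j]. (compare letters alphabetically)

Out-of-order pairs: 20

Element-by-element contributions:
T: 6
R: 5
D: 1
W: 4
L: 2
N: 2
C: 0
H: 0
Z: 0
Sum: 6 + 5 + 1 + 4 + 2 + 2 + 0 + 0 + 0 = 20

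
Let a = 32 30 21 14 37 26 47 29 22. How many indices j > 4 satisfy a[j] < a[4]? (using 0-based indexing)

The element at index 4 is 37.
Elements after it: 26, 47, 29, 22
Those smaller than 37: 26, 29, 22

3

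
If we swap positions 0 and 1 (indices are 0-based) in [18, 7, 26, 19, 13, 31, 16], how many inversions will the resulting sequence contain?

8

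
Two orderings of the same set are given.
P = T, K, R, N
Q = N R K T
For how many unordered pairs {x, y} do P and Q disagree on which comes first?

6 disagreeing pairs

Assign each item its position (1..4) in the first ordering, then rewrite the second ordering as that position sequence:
positions: T→1, K→2, R→3, N→4
second ordering as positions: [4, 3, 2, 1]
Discordant pairs = inversions in this position sequence.
4: 3, 2, 1 → 3
3: 2, 1 → 2
2: 1 → 1
1: 0
Total: 3 + 2 + 1 + 0 = 6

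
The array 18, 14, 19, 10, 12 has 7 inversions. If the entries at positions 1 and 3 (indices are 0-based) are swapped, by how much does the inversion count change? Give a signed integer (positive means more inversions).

-1

Positions 1 and 3 hold 14 and 10; after swapping, the array is [18, 10, 19, 14, 12].
For each element, count later entries that are smaller:
18: 3
10: 0
19: 2
14: 1
12: 0
Sum: 3 + 0 + 2 + 1 + 0 = 6
Change: 6 − 7 = -1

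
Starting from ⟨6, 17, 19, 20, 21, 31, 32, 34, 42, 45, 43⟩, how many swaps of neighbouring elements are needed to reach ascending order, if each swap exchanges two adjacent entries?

1

The minimum number of adjacent swaps to sort an array equals its inversion count, since every such swap removes exactly one inversion.
Count inversions — for each element, later elements that are smaller:
6: none → 0
17: none → 0
19: none → 0
20: none → 0
21: none → 0
31: none → 0
32: none → 0
34: none → 0
42: none → 0
45: 43 → 1
43: none → 0
Total inversions: 0 + 0 + 0 + 0 + 0 + 0 + 0 + 0 + 0 + 1 + 0 = 1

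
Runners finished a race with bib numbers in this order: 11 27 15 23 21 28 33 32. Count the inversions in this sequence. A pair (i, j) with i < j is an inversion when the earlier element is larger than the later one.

5

For each element, count later entries that are smaller:
11: 0
27: 3
15: 0
23: 1
21: 0
28: 0
33: 1
32: 0
Sum: 0 + 3 + 0 + 1 + 0 + 0 + 1 + 0 = 5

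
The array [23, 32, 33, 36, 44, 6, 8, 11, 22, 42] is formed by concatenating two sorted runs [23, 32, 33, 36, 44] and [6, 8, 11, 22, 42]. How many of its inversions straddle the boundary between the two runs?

21

Count, for every r in R, how many entries of L exceed r:
r = 6: 23, 32, 33, 36, 44 → 5
r = 8: 23, 32, 33, 36, 44 → 5
r = 11: 23, 32, 33, 36, 44 → 5
r = 22: 23, 32, 33, 36, 44 → 5
r = 42: 44 → 1
Cross-inversions: 5 + 5 + 5 + 5 + 1 = 21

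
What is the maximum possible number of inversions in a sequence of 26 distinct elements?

325

A reversed (strictly descending) arrangement makes every pair an inversion, giving C(26, 2) inversions.
C(26, 2) = 26·25/2 = 325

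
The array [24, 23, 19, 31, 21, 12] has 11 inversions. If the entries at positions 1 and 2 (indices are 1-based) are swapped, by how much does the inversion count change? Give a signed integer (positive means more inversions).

-1

Positions 1 and 2 hold 24 and 23; after swapping, the array is [23, 24, 19, 31, 21, 12].
Sweep left to right; for each value list the smaller values that follow it:
23 → 19, 21, 12 → 3
24 → 19, 21, 12 → 3
19 → 12 → 1
31 → 21, 12 → 2
21 → 12 → 1
12 → none → 0
Sum: 3 + 3 + 1 + 2 + 1 + 0 = 10
Change: 10 − 11 = -1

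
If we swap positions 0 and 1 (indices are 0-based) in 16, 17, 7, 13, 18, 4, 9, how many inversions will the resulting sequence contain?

Positions 0 and 1 hold 16 and 17; after swapping, the array is [17, 16, 7, 13, 18, 4, 9].
Element-by-element contributions:
17 → 16, 7, 13, 4, 9 → 5
16 → 7, 13, 4, 9 → 4
7 → 4 → 1
13 → 4, 9 → 2
18 → 4, 9 → 2
4 → none → 0
9 → none → 0
Sum: 5 + 4 + 1 + 2 + 2 + 0 + 0 = 14

Inversions: 14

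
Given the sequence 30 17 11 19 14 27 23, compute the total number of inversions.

Inversion pairs (indices are 0-based):
(0,1): 30 > 17
(0,2): 30 > 11
(0,3): 30 > 19
(0,4): 30 > 14
(0,5): 30 > 27
(0,6): 30 > 23
(1,2): 17 > 11
(1,4): 17 > 14
(3,4): 19 > 14
(5,6): 27 > 23
That's 10 pairs.

10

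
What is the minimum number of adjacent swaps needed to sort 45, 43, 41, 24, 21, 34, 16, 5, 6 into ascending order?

33 swaps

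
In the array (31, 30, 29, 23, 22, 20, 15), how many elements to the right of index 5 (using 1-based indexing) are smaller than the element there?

2 such elements

The element at index 5 is 22.
Elements after it: 20, 15
Those smaller than 22: 20, 15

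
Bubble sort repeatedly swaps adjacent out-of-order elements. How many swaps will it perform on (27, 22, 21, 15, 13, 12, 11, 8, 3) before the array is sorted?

The minimum number of adjacent swaps to sort an array equals its inversion count, since every such swap removes exactly one inversion.
Count inversions — for each element, later elements that are smaller:
27: 22, 21, 15, 13, 12, 11, 8, 3 → 8
22: 21, 15, 13, 12, 11, 8, 3 → 7
21: 15, 13, 12, 11, 8, 3 → 6
15: 13, 12, 11, 8, 3 → 5
13: 12, 11, 8, 3 → 4
12: 11, 8, 3 → 3
11: 8, 3 → 2
8: 3 → 1
3: none → 0
Total inversions: 8 + 7 + 6 + 5 + 4 + 3 + 2 + 1 + 0 = 36

There are 36 swaps.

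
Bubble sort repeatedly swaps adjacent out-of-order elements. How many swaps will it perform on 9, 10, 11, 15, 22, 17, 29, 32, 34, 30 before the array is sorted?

3 adjacent swaps

Each adjacent swap fixes exactly one inversion, so the minimum swap count equals the number of inversions.
Count inversions — for each element, later elements that are smaller:
9: none → 0
10: none → 0
11: none → 0
15: none → 0
22: 17 → 1
17: none → 0
29: none → 0
32: 30 → 1
34: 30 → 1
30: none → 0
Total inversions: 0 + 0 + 0 + 0 + 1 + 0 + 0 + 1 + 1 + 0 = 3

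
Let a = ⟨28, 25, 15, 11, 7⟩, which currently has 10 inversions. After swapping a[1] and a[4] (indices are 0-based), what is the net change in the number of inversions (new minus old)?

-5

Positions 1 and 4 hold 25 and 7; after swapping, the array is [28, 7, 15, 11, 25].
Element-by-element contributions:
28: 4
7: 0
15: 1
11: 0
25: 0
Sum: 4 + 0 + 1 + 0 + 0 = 5
Change: 5 − 10 = -5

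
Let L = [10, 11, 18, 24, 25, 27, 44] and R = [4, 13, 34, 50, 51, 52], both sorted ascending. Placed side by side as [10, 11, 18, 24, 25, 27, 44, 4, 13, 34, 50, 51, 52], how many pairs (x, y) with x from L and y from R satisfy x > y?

There are 13 cross-inversions.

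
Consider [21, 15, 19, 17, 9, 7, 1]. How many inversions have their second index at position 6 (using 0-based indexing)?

The element at index 6 is 1.
Elements before it: 21, 15, 19, 17, 9, 7
Those larger than 1: 21, 15, 19, 17, 9, 7

6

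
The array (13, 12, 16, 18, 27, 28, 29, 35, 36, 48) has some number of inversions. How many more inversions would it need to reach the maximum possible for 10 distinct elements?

44 inversions short

Maximum inversions for 10 distinct elements is C(10, 2) = 10·9/2 = 45.
Current inversions — for each element, count later smaller elements:
13: 1
12: 0
16: 0
18: 0
27: 0
28: 0
29: 0
35: 0
36: 0
48: 0
Current total: 1 + 0 + 0 + 0 + 0 + 0 + 0 + 0 + 0 + 0 = 1
Shortfall: 45 − 1 = 44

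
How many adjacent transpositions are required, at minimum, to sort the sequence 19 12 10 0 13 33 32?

Minimum adjacent swaps = number of inversions (each swap of adjacent out-of-order elements removes one inversion and no swap can remove more).
Count inversions — for each element, later elements that are smaller:
19: 12, 10, 0, 13 → 4
12: 10, 0 → 2
10: 0 → 1
0: none → 0
13: none → 0
33: 32 → 1
32: none → 0
Total inversions: 4 + 2 + 1 + 0 + 0 + 1 + 0 = 8

Swaps: 8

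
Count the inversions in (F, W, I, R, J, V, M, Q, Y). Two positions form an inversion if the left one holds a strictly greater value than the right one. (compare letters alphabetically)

11 out-of-order pairs

Count, for each position, how many later elements it exceeds:
F: 0
W: 6
I: 0
R: 3
J: 0
V: 2
M: 0
Q: 0
Y: 0
Sum: 0 + 6 + 0 + 3 + 0 + 2 + 0 + 0 + 0 = 11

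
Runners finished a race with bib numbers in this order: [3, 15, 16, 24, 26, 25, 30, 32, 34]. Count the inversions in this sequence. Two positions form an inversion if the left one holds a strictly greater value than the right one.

Count, for each position, how many later elements it exceeds:
3: 0
15: 0
16: 0
24: 0
26: 1
25: 0
30: 0
32: 0
34: 0
Sum: 0 + 0 + 0 + 0 + 1 + 0 + 0 + 0 + 0 = 1

Inversions: 1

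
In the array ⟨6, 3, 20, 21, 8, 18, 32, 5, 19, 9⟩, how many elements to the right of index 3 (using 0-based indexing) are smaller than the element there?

5 such elements

The element at index 3 is 21.
Elements after it: 8, 18, 32, 5, 19, 9
Those smaller than 21: 8, 18, 5, 19, 9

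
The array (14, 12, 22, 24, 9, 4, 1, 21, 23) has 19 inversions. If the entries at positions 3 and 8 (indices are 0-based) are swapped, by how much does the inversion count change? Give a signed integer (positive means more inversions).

-1

Positions 3 and 8 hold 24 and 23; after swapping, the array is [14, 12, 22, 23, 9, 4, 1, 21, 24].
Sweep left to right; for each value list the smaller values that follow it:
14 → 12, 9, 4, 1 → 4
12 → 9, 4, 1 → 3
22 → 9, 4, 1, 21 → 4
23 → 9, 4, 1, 21 → 4
9 → 4, 1 → 2
4 → 1 → 1
1 → none → 0
21 → none → 0
24 → none → 0
Sum: 4 + 3 + 4 + 4 + 2 + 1 + 0 + 0 + 0 = 18
Change: 18 − 19 = -1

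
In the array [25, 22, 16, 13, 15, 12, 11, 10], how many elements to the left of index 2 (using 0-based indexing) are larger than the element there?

2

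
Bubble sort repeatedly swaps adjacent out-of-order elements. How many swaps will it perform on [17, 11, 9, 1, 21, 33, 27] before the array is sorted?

7 swaps

Each adjacent swap fixes exactly one inversion, so the minimum swap count equals the number of inversions.
Count inversions — for each element, later elements that are smaller:
17: 11, 9, 1 → 3
11: 9, 1 → 2
9: 1 → 1
1: none → 0
21: none → 0
33: 27 → 1
27: none → 0
Total inversions: 3 + 2 + 1 + 0 + 0 + 1 + 0 = 7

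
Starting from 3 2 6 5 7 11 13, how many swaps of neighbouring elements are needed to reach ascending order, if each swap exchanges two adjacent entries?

2 adjacent swaps

Each adjacent swap fixes exactly one inversion, so the minimum swap count equals the number of inversions.
Count inversions — for each element, later elements that are smaller:
3: 2 → 1
2: none → 0
6: 5 → 1
5: none → 0
7: none → 0
11: none → 0
13: none → 0
Total inversions: 1 + 0 + 1 + 0 + 0 + 0 + 0 = 2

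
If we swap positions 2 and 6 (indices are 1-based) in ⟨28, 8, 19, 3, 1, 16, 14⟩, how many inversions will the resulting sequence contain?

Positions 2 and 6 hold 8 and 16; after swapping, the array is [28, 16, 19, 3, 1, 8, 14].
Count, for each position, how many later elements it exceeds:
28 → 16, 19, 3, 1, 8, 14 → 6
16 → 3, 1, 8, 14 → 4
19 → 3, 1, 8, 14 → 4
3 → 1 → 1
1 → none → 0
8 → none → 0
14 → none → 0
Sum: 6 + 4 + 4 + 1 + 0 + 0 + 0 = 15

15 inversions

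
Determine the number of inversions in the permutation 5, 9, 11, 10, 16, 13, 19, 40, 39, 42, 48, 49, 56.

3

For each element, count later entries that are smaller:
5: 0
9: 0
11: 1
10: 0
16: 1
13: 0
19: 0
40: 1
39: 0
42: 0
48: 0
49: 0
56: 0
Sum: 0 + 0 + 1 + 0 + 1 + 0 + 0 + 1 + 0 + 0 + 0 + 0 + 0 = 3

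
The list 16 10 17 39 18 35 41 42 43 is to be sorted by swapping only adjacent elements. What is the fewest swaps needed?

3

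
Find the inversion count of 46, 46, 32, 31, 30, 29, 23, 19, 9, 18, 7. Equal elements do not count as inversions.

Element-by-element contributions:
46: 9
46: 9
32: 8
31: 7
30: 6
29: 5
23: 4
19: 3
9: 1
18: 1
7: 0
Sum: 9 + 9 + 8 + 7 + 6 + 5 + 4 + 3 + 1 + 1 + 0 = 53

53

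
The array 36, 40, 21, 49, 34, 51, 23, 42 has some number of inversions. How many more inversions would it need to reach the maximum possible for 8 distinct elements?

Maximum inversions for 8 distinct elements is C(8, 2) = 8·7/2 = 28.
Current inversions — for each element, count later smaller elements:
36: 3
40: 3
21: 0
49: 3
34: 1
51: 2
23: 0
42: 0
Current total: 3 + 3 + 0 + 3 + 1 + 2 + 0 + 0 = 12
Shortfall: 28 − 12 = 16

16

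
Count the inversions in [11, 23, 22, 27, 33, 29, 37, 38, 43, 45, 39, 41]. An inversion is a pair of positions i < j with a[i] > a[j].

6

Count, for each position, how many later elements it exceeds:
11: 0
23: 1
22: 0
27: 0
33: 1
29: 0
37: 0
38: 0
43: 2
45: 2
39: 0
41: 0
Sum: 0 + 1 + 0 + 0 + 1 + 0 + 0 + 0 + 2 + 2 + 0 + 0 = 6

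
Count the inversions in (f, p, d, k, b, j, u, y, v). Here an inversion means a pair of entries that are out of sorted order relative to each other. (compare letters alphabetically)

10

Sweep left to right; for each value list the smaller values that follow it:
f: 2
p: 4
d: 1
k: 2
b: 0
j: 0
u: 0
y: 1
v: 0
Sum: 2 + 4 + 1 + 2 + 0 + 0 + 0 + 1 + 0 = 10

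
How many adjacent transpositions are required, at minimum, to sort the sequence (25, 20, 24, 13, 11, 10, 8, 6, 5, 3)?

44

The minimum number of adjacent swaps to sort an array equals its inversion count, since every such swap removes exactly one inversion.
Count inversions — for each element, later elements that are smaller:
25: 20, 24, 13, 11, 10, 8, 6, 5, 3 → 9
20: 13, 11, 10, 8, 6, 5, 3 → 7
24: 13, 11, 10, 8, 6, 5, 3 → 7
13: 11, 10, 8, 6, 5, 3 → 6
11: 10, 8, 6, 5, 3 → 5
10: 8, 6, 5, 3 → 4
8: 6, 5, 3 → 3
6: 5, 3 → 2
5: 3 → 1
3: none → 0
Total inversions: 9 + 7 + 7 + 6 + 5 + 4 + 3 + 2 + 1 + 0 = 44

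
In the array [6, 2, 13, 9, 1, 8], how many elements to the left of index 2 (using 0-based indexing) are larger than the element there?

0

The element at index 2 is 13.
Elements before it: 6, 2
None of them are larger than 13.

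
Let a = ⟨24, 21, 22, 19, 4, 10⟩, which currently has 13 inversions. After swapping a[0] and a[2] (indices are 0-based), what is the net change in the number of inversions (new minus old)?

-1

Positions 0 and 2 hold 24 and 22; after swapping, the array is [22, 21, 24, 19, 4, 10].
For each element, count later entries that are smaller:
22: 4
21: 3
24: 3
19: 2
4: 0
10: 0
Sum: 4 + 3 + 3 + 2 + 0 + 0 = 12
Change: 12 − 13 = -1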